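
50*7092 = 354600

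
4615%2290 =35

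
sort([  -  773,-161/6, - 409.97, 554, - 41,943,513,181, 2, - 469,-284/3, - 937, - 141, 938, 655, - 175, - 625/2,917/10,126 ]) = [-937, - 773, - 469 , - 409.97, - 625/2,  -  175, - 141, - 284/3, - 41, - 161/6, 2, 917/10, 126, 181, 513, 554, 655,938, 943]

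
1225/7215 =245/1443 = 0.17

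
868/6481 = 868/6481 = 0.13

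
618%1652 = 618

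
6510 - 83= 6427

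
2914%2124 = 790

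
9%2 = 1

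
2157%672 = 141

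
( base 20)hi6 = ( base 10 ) 7166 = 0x1BFE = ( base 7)26615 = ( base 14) 287C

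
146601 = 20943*7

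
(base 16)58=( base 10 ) 88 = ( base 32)2O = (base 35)2i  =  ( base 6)224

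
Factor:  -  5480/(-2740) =2^1 = 2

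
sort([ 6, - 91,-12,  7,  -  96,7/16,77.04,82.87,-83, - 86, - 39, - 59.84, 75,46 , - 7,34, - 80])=[ - 96, - 91, - 86, - 83, - 80, - 59.84,-39, - 12, -7, 7/16,6,7,34, 46,75, 77.04,82.87]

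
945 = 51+894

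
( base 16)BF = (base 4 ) 2333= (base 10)191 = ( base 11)164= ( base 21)92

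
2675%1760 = 915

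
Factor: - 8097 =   -  3^1*2699^1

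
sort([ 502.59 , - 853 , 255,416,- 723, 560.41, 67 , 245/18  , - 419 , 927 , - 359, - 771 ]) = [ - 853 ,-771, - 723, - 419, - 359,245/18,67,255, 416,502.59,560.41, 927 ]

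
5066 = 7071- 2005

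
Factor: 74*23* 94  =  159988  =  2^2*23^1*37^1*47^1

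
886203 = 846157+40046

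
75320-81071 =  -5751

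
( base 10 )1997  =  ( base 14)a29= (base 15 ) 8d2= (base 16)7CD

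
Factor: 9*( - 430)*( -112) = 2^5*3^2*5^1*7^1*43^1= 433440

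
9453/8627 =1+826/8627 = 1.10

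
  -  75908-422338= - 498246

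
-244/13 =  -244/13 = -18.77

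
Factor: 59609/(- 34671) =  - 3^( - 1 ) * 7^(-1 )*11^1*13^ ( - 1) * 127^ (-1)*5419^1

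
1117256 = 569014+548242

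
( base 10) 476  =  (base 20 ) 13g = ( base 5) 3401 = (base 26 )I8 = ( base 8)734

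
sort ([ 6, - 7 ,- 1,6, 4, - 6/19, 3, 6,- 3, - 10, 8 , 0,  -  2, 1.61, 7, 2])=[ - 10,-7 , - 3,-2,-1, - 6/19,0,  1.61,2,3, 4, 6, 6, 6, 7,8 ] 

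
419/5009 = 419/5009 = 0.08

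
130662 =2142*61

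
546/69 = 7+21/23 =7.91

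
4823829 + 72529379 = 77353208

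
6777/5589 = 1 + 44/207 = 1.21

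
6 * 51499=308994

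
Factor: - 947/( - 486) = 2^( - 1 )*3^( - 5)*947^1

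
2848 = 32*89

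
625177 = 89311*7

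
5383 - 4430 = 953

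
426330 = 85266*5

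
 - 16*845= -13520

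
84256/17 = 84256/17 = 4956.24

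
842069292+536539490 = 1378608782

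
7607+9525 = 17132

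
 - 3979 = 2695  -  6674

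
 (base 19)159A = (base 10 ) 8845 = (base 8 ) 21215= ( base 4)2022031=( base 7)34534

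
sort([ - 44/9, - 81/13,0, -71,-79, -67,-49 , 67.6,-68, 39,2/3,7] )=[ - 79,- 71, - 68, - 67, - 49,  -  81/13, - 44/9,0, 2/3, 7 , 39, 67.6 ] 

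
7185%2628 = 1929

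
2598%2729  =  2598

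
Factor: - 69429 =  - 3^1*23143^1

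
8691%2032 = 563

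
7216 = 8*902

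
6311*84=530124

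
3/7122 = 1/2374 = 0.00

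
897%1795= 897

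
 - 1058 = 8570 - 9628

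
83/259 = 83/259 = 0.32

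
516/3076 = 129/769= 0.17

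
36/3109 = 36/3109 = 0.01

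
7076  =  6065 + 1011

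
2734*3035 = 8297690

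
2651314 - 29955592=-27304278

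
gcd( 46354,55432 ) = 2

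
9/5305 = 9/5305 = 0.00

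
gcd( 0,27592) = 27592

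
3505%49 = 26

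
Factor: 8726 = 2^1*4363^1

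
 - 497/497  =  - 1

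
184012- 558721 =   -  374709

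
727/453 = 727/453 = 1.60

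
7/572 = 7/572 = 0.01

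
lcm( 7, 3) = 21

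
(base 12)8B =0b1101011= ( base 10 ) 107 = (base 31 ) 3E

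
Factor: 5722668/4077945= 635852/453105= 2^2*3^(-2 ) * 5^(-1)*7^1*10069^( - 1)*22709^1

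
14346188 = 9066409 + 5279779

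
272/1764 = 68/441 = 0.15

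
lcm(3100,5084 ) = 127100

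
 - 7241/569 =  - 13 + 156/569 = - 12.73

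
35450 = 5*7090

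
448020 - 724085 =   -  276065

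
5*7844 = 39220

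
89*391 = 34799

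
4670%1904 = 862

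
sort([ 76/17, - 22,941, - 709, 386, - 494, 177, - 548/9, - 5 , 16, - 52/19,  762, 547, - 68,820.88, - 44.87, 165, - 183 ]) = [ - 709, - 494,-183, - 68 , - 548/9, - 44.87, - 22, - 5,  -  52/19 , 76/17 , 16,165, 177, 386, 547,762,820.88  ,  941]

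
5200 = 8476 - 3276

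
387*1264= 489168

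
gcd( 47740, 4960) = 620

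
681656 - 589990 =91666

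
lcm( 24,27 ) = 216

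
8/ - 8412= - 2/2103 =- 0.00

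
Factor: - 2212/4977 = -2^2*3^ (  -  2 ) = - 4/9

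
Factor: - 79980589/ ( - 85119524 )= 2^ ( - 2) * 7^( - 1 )*13^1 * 29^(-1)*31^1 * 104827^( - 1 ) *198463^1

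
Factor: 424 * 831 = 352344 =2^3*3^1*53^1*277^1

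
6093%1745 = 858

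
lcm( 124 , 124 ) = 124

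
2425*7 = 16975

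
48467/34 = 1425 + 1/2 = 1425.50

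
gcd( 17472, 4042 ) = 2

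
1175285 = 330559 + 844726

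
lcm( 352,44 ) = 352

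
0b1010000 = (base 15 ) 55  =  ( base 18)48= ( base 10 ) 80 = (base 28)2O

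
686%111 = 20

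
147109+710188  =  857297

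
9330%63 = 6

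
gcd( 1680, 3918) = 6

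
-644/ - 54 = 322/27 = 11.93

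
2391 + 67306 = 69697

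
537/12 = 179/4 =44.75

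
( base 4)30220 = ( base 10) 808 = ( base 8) 1450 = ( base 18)28g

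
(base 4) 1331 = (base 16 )7D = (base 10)125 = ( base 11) 104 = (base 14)8D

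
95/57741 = 5/3039 = 0.00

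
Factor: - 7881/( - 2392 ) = 2^( - 3) * 3^1 * 13^( - 1)*23^ (- 1)*37^1*71^1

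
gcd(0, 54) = 54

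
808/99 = 808/99 = 8.16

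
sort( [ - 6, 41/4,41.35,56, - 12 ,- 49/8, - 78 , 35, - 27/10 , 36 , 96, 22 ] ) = [  -  78 , - 12, - 49/8, - 6, -27/10 , 41/4,  22,35, 36, 41.35, 56,96 ] 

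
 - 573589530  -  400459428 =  - 974048958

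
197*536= 105592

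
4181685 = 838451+3343234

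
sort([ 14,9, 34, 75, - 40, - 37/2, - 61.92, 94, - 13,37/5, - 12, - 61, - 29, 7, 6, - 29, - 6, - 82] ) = [ - 82,  -  61.92 , - 61,-40, - 29,-29, - 37/2 , - 13, - 12, - 6, 6, 7,37/5, 9,14, 34, 75 , 94 ] 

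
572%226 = 120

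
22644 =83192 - 60548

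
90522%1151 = 744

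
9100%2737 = 889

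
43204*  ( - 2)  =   - 86408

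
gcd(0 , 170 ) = 170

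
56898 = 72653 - 15755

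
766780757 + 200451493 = 967232250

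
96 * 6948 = 667008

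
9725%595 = 205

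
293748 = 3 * 97916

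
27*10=270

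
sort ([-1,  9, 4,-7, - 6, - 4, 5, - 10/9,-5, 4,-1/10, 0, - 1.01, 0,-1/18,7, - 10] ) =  [ -10, - 7,  -  6,-5, -4, -10/9,-1.01, - 1,-1/10,-1/18, 0, 0, 4,4,5, 7,9]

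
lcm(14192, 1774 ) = 14192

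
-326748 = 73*( - 4476 ) 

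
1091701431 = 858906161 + 232795270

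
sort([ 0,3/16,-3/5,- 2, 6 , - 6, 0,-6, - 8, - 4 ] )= [ - 8,-6,-6,-4,-2, - 3/5, 0 , 0, 3/16, 6 ] 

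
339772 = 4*84943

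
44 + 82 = 126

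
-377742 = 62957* ( - 6)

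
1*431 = 431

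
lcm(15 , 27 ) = 135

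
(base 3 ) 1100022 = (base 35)S0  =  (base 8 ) 1724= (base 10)980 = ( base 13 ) 5a5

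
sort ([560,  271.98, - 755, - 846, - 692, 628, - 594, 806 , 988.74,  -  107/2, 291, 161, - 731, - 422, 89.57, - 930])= [  -  930, - 846, - 755, - 731,-692, - 594 , - 422, - 107/2, 89.57 , 161,271.98, 291,560, 628, 806, 988.74] 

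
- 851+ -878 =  - 1729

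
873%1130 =873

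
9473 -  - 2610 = 12083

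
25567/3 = 8522  +  1/3=8522.33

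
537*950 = 510150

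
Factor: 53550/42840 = 2^( - 2) * 5^1 = 5/4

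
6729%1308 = 189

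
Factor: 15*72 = 2^3*3^3*5^1 =1080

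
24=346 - 322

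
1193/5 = 238+ 3/5 =238.60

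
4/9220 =1/2305 = 0.00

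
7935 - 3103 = 4832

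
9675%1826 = 545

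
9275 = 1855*5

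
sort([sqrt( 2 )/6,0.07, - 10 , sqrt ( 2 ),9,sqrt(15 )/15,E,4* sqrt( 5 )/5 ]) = [-10, 0.07 , sqrt( 2 )/6,sqrt( 15) /15 , sqrt( 2),4*sqrt(5)/5 , E,9 ]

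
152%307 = 152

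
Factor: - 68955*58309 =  - 3^1*5^1*4597^1 * 58309^1 = -  4020697095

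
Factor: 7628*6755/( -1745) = -2^2*7^1*193^1*349^( - 1)*1907^1 = -10305428/349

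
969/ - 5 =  - 194+ 1/5=- 193.80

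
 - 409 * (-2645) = 1081805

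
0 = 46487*0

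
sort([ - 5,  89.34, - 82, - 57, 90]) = [ - 82 ,-57, - 5, 89.34,90]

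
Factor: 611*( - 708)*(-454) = 196394952= 2^3*3^1*13^1*47^1*59^1*227^1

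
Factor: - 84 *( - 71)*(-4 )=-2^4*3^1 * 7^1*71^1 = - 23856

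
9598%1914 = 28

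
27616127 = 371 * 74437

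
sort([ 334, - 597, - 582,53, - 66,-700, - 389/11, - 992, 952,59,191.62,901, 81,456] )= [ - 992, - 700, - 597, - 582, - 66,-389/11, 53,  59,  81, 191.62,  334, 456,  901,952]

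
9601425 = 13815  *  695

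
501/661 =501/661 = 0.76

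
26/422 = 13/211 = 0.06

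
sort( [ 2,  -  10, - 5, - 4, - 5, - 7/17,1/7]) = [ - 10, - 5, - 5,  -  4, - 7/17,1/7,2] 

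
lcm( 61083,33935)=305415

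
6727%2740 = 1247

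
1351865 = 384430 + 967435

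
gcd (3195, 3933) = 9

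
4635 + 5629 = 10264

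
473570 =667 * 710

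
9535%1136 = 447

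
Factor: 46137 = 3^1*7^1*13^3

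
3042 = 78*39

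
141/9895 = 141/9895 = 0.01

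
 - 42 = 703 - 745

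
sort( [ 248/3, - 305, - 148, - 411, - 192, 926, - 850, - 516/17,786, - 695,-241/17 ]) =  [ - 850, - 695,-411, - 305, - 192 ,-148, - 516/17, - 241/17, 248/3, 786, 926]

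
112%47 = 18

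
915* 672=614880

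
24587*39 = 958893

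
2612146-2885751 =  - 273605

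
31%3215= 31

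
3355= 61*55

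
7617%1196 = 441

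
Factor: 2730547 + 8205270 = 10935817 = 1031^1*10607^1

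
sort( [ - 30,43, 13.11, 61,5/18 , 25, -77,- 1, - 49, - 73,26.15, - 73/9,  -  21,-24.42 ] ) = [ - 77, - 73,-49,-30,-24.42, - 21, - 73/9, - 1, 5/18, 13.11 , 25,  26.15, 43, 61]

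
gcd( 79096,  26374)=2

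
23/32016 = 1/1392 = 0.00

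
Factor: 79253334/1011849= 26417778/337283= 2^1*3^1*37^1*127^1*937^1*337283^( - 1 )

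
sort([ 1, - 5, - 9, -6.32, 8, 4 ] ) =[ - 9, - 6.32, - 5, 1, 4, 8 ] 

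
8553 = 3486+5067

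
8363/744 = 11 + 179/744 = 11.24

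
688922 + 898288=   1587210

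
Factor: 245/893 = 5^1*7^2*19^(-1 ) * 47^ ( - 1 ) 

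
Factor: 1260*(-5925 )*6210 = -2^3 * 3^6*5^4*7^1*23^1 * 79^1 = -46360755000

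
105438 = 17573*6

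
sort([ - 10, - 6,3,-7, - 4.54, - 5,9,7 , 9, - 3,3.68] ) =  [-10, - 7, - 6, - 5, - 4.54, - 3 , 3, 3.68, 7 , 9, 9]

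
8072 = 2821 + 5251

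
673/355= 1 + 318/355  =  1.90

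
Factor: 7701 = 3^1* 17^1*151^1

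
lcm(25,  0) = 0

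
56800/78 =728  +  8/39 = 728.21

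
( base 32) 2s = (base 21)48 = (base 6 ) 232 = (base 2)1011100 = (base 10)92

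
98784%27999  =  14787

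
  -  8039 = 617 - 8656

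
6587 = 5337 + 1250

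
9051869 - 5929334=3122535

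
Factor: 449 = 449^1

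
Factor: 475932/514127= 2^2*3^1*17^1*2333^1*514127^( - 1)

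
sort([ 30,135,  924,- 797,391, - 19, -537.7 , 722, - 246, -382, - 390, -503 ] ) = [  -  797,-537.7 , - 503, - 390, - 382 ,-246, -19 , 30,135 , 391,  722, 924]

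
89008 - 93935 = - 4927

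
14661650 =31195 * 470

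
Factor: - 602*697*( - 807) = 338612358  =  2^1 *3^1*7^1*17^1*41^1* 43^1*269^1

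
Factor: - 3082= - 2^1 * 23^1*67^1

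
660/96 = 55/8 = 6.88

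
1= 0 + 1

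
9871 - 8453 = 1418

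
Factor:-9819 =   -  3^2*1091^1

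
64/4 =16 = 16.00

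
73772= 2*36886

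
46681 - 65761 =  - 19080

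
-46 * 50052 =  - 2302392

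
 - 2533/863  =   - 3 + 56/863 = - 2.94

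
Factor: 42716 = 2^2 *59^1*181^1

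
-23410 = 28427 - 51837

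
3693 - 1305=2388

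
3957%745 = 232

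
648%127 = 13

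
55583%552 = 383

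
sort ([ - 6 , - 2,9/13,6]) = [ - 6, - 2,9/13,  6 ] 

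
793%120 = 73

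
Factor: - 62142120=  -  2^3 * 3^3 *5^1 * 163^1 * 353^1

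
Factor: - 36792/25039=- 72/49 =- 2^3 * 3^2 *7^ ( - 2 )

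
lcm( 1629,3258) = 3258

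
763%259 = 245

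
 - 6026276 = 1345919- 7372195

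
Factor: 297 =3^3 * 11^1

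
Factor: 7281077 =7281077^1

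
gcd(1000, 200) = 200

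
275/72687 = 275/72687 = 0.00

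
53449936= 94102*568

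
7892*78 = 615576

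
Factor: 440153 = 7^1 * 227^1  *  277^1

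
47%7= 5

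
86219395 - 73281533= 12937862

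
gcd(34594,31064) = 706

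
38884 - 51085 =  - 12201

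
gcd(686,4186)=14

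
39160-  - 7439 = 46599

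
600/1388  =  150/347 = 0.43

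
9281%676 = 493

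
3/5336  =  3/5336=0.00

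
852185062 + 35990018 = 888175080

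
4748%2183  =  382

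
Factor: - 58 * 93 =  - 2^1* 3^1*29^1 * 31^1 = -5394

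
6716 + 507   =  7223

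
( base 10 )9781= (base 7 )40342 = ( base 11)7392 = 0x2635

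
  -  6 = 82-88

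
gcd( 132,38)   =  2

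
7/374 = 7/374 = 0.02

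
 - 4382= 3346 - 7728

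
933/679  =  1 + 254/679  =  1.37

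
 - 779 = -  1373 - - 594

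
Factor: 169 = 13^2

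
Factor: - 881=  -  881^1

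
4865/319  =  15 + 80/319 = 15.25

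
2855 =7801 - 4946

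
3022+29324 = 32346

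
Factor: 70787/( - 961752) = -2^ (-3 )*3^( - 1)*11^(-1)*71^1*997^1*3643^( - 1)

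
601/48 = 601/48 = 12.52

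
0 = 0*(-927)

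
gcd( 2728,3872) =88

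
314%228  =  86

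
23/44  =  23/44=0.52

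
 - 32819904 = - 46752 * 702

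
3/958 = 3/958 = 0.00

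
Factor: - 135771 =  - 3^1 *167^1*271^1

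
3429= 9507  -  6078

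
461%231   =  230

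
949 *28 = 26572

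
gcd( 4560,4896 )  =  48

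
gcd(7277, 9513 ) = 1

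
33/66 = 1/2 =0.50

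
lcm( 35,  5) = 35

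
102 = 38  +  64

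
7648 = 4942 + 2706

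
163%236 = 163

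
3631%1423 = 785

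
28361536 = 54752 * 518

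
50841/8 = 6355 + 1/8 = 6355.12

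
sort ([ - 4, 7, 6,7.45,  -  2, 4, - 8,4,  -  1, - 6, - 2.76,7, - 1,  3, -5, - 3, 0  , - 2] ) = [-8, - 6,  -  5, - 4, - 3 , - 2.76,  -  2,- 2, - 1, - 1,0,3, 4,4,6, 7,7,7.45 ] 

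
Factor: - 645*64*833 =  - 34386240 = - 2^6*3^1*5^1* 7^2*17^1  *43^1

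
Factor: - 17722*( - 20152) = 2^4* 11^1 *229^1*8861^1=357133744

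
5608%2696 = 216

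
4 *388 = 1552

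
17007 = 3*5669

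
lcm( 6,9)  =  18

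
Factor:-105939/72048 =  - 2^( - 4 )*3^1 * 19^(-1 )*149^1=- 447/304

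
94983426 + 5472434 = 100455860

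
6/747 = 2/249= 0.01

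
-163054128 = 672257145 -835311273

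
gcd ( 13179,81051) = 3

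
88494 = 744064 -655570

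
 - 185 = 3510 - 3695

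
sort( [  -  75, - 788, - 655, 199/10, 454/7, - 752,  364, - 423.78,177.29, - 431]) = [-788, - 752, - 655, - 431, - 423.78, - 75 , 199/10,454/7,177.29, 364 ] 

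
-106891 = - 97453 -9438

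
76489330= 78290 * 977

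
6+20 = 26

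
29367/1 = 29367 = 29367.00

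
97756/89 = 1098 + 34/89  =  1098.38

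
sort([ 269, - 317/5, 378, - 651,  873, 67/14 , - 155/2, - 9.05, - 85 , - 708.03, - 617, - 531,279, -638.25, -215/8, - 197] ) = [  -  708.03, - 651,  -  638.25, - 617, - 531, - 197, - 85, - 155/2, - 317/5, - 215/8 , - 9.05, 67/14, 269, 279, 378, 873 ]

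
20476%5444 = 4144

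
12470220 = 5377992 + 7092228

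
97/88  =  1 + 9/88 = 1.10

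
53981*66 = 3562746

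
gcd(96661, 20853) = 1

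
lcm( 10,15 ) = 30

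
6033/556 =6033/556 = 10.85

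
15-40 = - 25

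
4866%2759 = 2107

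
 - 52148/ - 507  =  102 + 434/507 = 102.86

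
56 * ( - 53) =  - 2968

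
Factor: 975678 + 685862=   1661540  =  2^2 * 5^1*83077^1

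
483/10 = 48 +3/10 = 48.30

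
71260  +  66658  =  137918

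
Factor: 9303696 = 2^4 *3^2*  64609^1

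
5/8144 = 5/8144= 0.00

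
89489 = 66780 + 22709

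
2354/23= 102 + 8/23 = 102.35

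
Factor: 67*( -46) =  - 3082 = -  2^1*23^1*67^1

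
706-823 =-117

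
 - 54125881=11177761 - 65303642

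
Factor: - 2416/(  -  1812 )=2^2*3^(  -  1) = 4/3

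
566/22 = 25 + 8/11  =  25.73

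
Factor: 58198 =2^1 * 7^1*4157^1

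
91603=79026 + 12577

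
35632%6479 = 3237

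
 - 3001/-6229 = 3001/6229  =  0.48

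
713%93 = 62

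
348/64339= 348/64339 =0.01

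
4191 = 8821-4630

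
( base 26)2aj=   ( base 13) 986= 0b11001011111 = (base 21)3ee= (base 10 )1631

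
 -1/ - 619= 1/619 = 0.00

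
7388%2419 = 131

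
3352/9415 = 3352/9415 = 0.36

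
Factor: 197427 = 3^1 * 65809^1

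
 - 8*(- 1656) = 13248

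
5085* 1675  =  8517375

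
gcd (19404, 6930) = 1386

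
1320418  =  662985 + 657433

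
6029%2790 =449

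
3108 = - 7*( - 444)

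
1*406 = 406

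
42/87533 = 42/87533  =  0.00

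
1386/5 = 277 + 1/5 = 277.20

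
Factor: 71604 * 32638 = 2^3*3^4 *13^1* 17^1 *16319^1 = 2337011352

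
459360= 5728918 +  - 5269558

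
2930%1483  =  1447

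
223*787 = 175501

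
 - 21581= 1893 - 23474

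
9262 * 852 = 7891224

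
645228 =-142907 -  - 788135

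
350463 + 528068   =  878531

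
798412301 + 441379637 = 1239791938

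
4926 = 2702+2224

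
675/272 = 675/272 = 2.48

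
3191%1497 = 197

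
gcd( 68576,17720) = 8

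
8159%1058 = 753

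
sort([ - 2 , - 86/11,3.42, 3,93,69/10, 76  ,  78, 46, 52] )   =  [ - 86/11, - 2, 3 , 3.42, 69/10, 46, 52,76 , 78, 93 ] 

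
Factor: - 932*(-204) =190128=2^4*3^1* 17^1* 233^1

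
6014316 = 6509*924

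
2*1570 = 3140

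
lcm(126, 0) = 0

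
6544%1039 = 310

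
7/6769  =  1/967 = 0.00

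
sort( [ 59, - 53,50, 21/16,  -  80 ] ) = [ - 80, -53,21/16, 50 , 59 ] 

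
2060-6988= - 4928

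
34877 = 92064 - 57187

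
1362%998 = 364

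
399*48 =19152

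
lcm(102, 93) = 3162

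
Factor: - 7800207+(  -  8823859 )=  - 2^1*8312033^1=- 16624066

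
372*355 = 132060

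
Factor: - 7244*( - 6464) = 2^8 * 101^1*1811^1=   46825216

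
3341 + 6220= 9561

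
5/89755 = 1/17951  =  0.00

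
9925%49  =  27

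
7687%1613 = 1235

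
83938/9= 83938/9 = 9326.44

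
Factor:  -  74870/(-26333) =2^1*5^1*17^(-1)*1549^( - 1 ) * 7487^1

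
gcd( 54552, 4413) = 3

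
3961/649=3961/649 = 6.10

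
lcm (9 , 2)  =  18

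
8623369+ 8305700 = 16929069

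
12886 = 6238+6648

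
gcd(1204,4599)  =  7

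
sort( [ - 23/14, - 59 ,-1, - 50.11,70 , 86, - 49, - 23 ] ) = [ - 59,- 50.11, - 49,  -  23, - 23/14 , - 1, 70, 86] 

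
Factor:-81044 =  - 2^2*20261^1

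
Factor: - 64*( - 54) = 3456 = 2^7*3^3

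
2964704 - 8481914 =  - 5517210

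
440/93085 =88/18617 = 0.00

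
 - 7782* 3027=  - 23556114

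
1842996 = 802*2298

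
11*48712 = 535832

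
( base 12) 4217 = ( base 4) 1300303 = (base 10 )7219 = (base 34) 68B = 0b1110000110011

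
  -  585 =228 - 813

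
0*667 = 0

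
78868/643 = 122 + 422/643=122.66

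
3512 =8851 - 5339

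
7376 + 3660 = 11036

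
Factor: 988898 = 2^1* 503^1*983^1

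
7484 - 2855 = 4629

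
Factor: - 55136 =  - 2^5*1723^1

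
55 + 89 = 144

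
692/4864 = 173/1216 = 0.14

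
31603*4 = 126412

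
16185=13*1245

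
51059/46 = 1109+45/46 = 1109.98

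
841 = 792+49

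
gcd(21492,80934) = 6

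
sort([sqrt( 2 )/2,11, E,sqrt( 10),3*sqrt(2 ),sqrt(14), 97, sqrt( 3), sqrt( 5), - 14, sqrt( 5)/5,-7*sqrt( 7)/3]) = [-14,-7*sqrt ( 7)/3, sqrt( 5)/5, sqrt( 2) /2,sqrt( 3), sqrt( 5),E,sqrt(10 ), sqrt(14), 3*sqrt( 2 ), 11,97 ]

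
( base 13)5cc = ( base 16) 3f5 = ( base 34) TR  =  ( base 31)11L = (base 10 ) 1013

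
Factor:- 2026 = -2^1*1013^1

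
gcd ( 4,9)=1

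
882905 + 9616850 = 10499755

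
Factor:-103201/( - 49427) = 307^(-1)*641^1 = 641/307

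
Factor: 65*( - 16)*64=-66560 = - 2^10*5^1*13^1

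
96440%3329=3228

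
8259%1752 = 1251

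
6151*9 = 55359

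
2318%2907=2318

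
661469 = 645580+15889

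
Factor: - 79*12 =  - 2^2*3^1*79^1 = - 948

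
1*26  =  26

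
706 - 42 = 664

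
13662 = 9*1518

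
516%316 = 200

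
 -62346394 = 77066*( - 809 ) 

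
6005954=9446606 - 3440652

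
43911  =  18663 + 25248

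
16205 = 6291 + 9914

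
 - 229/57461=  - 1 + 57232/57461 = - 0.00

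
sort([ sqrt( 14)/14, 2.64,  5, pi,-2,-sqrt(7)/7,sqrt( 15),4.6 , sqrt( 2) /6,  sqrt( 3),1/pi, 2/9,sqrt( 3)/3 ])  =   [ - 2, - sqrt(7) /7,2/9,sqrt( 2)/6,sqrt( 14 )/14 , 1/pi, sqrt(3) /3,  sqrt( 3),2.64  ,  pi,sqrt( 15 ),4.6,5]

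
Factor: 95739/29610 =2^ ( - 1)*3^( - 1)*5^( - 1)*97^1 = 97/30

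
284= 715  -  431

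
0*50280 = 0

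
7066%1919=1309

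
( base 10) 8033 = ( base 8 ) 17541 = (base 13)386C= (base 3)102000112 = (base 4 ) 1331201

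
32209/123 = 32209/123 = 261.86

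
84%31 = 22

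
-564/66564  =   - 47/5547 = -0.01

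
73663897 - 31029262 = 42634635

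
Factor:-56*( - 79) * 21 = 92904 = 2^3*3^1 * 7^2*79^1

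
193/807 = 193/807 = 0.24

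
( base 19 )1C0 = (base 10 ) 589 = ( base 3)210211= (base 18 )1ED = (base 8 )1115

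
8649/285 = 2883/95 = 30.35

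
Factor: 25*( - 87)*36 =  - 2^2*3^3*5^2*29^1 = - 78300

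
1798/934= 1+432/467 =1.93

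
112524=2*56262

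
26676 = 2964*9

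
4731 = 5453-722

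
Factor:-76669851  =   - 3^1*31^1* 59^1  *  89^1*157^1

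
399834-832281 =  - 432447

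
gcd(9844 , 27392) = 428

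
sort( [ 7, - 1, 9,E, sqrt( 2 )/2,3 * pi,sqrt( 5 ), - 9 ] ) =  [  -  9, -1 , sqrt(2 ) /2, sqrt( 5 ), E, 7, 9, 3  *  pi ] 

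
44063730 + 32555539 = 76619269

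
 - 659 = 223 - 882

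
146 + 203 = 349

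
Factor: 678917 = 283^1*2399^1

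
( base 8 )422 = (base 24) BA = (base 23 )bl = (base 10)274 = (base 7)541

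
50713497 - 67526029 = -16812532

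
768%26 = 14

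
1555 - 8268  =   -6713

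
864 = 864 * 1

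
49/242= 49/242= 0.20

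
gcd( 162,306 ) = 18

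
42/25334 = 21/12667 = 0.00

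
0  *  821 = 0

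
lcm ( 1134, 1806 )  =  48762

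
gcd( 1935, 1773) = 9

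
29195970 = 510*57247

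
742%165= 82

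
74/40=37/20 =1.85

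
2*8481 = 16962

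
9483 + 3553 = 13036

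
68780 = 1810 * 38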